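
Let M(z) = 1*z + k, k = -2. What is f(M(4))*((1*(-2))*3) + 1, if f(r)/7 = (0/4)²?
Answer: 1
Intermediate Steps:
M(z) = -2 + z (M(z) = 1*z - 2 = z - 2 = -2 + z)
f(r) = 0 (f(r) = 7*(0/4)² = 7*(0*(¼))² = 7*0² = 7*0 = 0)
f(M(4))*((1*(-2))*3) + 1 = 0*((1*(-2))*3) + 1 = 0*(-2*3) + 1 = 0*(-6) + 1 = 0 + 1 = 1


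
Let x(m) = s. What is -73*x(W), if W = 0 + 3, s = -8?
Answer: 584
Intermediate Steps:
W = 3
x(m) = -8
-73*x(W) = -73*(-8) = 584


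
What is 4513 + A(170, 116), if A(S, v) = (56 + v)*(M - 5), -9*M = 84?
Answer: 6143/3 ≈ 2047.7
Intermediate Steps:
M = -28/3 (M = -⅑*84 = -28/3 ≈ -9.3333)
A(S, v) = -2408/3 - 43*v/3 (A(S, v) = (56 + v)*(-28/3 - 5) = (56 + v)*(-43/3) = -2408/3 - 43*v/3)
4513 + A(170, 116) = 4513 + (-2408/3 - 43/3*116) = 4513 + (-2408/3 - 4988/3) = 4513 - 7396/3 = 6143/3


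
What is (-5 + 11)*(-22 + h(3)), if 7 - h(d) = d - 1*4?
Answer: -84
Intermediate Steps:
h(d) = 11 - d (h(d) = 7 - (d - 1*4) = 7 - (d - 4) = 7 - (-4 + d) = 7 + (4 - d) = 11 - d)
(-5 + 11)*(-22 + h(3)) = (-5 + 11)*(-22 + (11 - 1*3)) = 6*(-22 + (11 - 3)) = 6*(-22 + 8) = 6*(-14) = -84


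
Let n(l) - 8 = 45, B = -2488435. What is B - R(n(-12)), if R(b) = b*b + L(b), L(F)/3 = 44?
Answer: -2491376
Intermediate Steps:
L(F) = 132 (L(F) = 3*44 = 132)
n(l) = 53 (n(l) = 8 + 45 = 53)
R(b) = 132 + b² (R(b) = b*b + 132 = b² + 132 = 132 + b²)
B - R(n(-12)) = -2488435 - (132 + 53²) = -2488435 - (132 + 2809) = -2488435 - 1*2941 = -2488435 - 2941 = -2491376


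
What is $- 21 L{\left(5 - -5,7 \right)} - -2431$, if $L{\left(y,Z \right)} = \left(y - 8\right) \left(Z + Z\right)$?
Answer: $1843$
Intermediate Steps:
$L{\left(y,Z \right)} = 2 Z \left(-8 + y\right)$ ($L{\left(y,Z \right)} = \left(-8 + y\right) 2 Z = 2 Z \left(-8 + y\right)$)
$- 21 L{\left(5 - -5,7 \right)} - -2431 = - 21 \cdot 2 \cdot 7 \left(-8 + \left(5 - -5\right)\right) - -2431 = - 21 \cdot 2 \cdot 7 \left(-8 + \left(5 + 5\right)\right) + 2431 = - 21 \cdot 2 \cdot 7 \left(-8 + 10\right) + 2431 = - 21 \cdot 2 \cdot 7 \cdot 2 + 2431 = \left(-21\right) 28 + 2431 = -588 + 2431 = 1843$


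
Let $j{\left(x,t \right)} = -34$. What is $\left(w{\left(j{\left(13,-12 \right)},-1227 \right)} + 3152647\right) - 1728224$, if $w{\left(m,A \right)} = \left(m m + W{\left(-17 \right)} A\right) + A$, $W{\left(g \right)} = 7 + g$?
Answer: $1436622$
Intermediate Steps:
$w{\left(m,A \right)} = m^{2} - 9 A$ ($w{\left(m,A \right)} = \left(m m + \left(7 - 17\right) A\right) + A = \left(m^{2} - 10 A\right) + A = m^{2} - 9 A$)
$\left(w{\left(j{\left(13,-12 \right)},-1227 \right)} + 3152647\right) - 1728224 = \left(\left(\left(-34\right)^{2} - -11043\right) + 3152647\right) - 1728224 = \left(\left(1156 + 11043\right) + 3152647\right) - 1728224 = \left(12199 + 3152647\right) - 1728224 = 3164846 - 1728224 = 1436622$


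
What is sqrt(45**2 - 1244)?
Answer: sqrt(781) ≈ 27.946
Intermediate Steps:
sqrt(45**2 - 1244) = sqrt(2025 - 1244) = sqrt(781)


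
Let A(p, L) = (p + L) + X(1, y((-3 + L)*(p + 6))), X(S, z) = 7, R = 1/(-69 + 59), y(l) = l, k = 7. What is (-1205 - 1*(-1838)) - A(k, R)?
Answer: 6191/10 ≈ 619.10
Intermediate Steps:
R = -⅒ (R = 1/(-10) = -⅒ ≈ -0.10000)
A(p, L) = 7 + L + p (A(p, L) = (p + L) + 7 = (L + p) + 7 = 7 + L + p)
(-1205 - 1*(-1838)) - A(k, R) = (-1205 - 1*(-1838)) - (7 - ⅒ + 7) = (-1205 + 1838) - 1*139/10 = 633 - 139/10 = 6191/10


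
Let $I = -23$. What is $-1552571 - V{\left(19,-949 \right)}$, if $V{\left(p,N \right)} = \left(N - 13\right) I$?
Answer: $-1574697$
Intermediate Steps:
$V{\left(p,N \right)} = 299 - 23 N$ ($V{\left(p,N \right)} = \left(N - 13\right) \left(-23\right) = \left(-13 + N\right) \left(-23\right) = 299 - 23 N$)
$-1552571 - V{\left(19,-949 \right)} = -1552571 - \left(299 - -21827\right) = -1552571 - \left(299 + 21827\right) = -1552571 - 22126 = -1574697$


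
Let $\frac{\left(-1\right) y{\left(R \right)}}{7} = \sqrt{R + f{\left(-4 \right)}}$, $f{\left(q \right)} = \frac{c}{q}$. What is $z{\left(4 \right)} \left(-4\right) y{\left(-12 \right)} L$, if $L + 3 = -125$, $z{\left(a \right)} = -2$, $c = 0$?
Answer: $14336 i \sqrt{3} \approx 24831.0 i$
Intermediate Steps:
$f{\left(q \right)} = 0$ ($f{\left(q \right)} = \frac{0}{q} = 0$)
$L = -128$ ($L = -3 - 125 = -128$)
$y{\left(R \right)} = - 7 \sqrt{R}$ ($y{\left(R \right)} = - 7 \sqrt{R + 0} = - 7 \sqrt{R}$)
$z{\left(4 \right)} \left(-4\right) y{\left(-12 \right)} L = \left(-2\right) \left(-4\right) \left(- 7 \sqrt{-12}\right) \left(-128\right) = 8 \left(- 7 \cdot 2 i \sqrt{3}\right) \left(-128\right) = 8 \left(- 14 i \sqrt{3}\right) \left(-128\right) = - 112 i \sqrt{3} \left(-128\right) = 14336 i \sqrt{3}$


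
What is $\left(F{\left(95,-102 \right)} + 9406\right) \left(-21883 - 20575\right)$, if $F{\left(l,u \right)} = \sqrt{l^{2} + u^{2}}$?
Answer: $-399359948 - 42458 \sqrt{19429} \approx -4.0528 \cdot 10^{8}$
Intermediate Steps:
$\left(F{\left(95,-102 \right)} + 9406\right) \left(-21883 - 20575\right) = \left(\sqrt{95^{2} + \left(-102\right)^{2}} + 9406\right) \left(-21883 - 20575\right) = \left(\sqrt{9025 + 10404} + 9406\right) \left(-42458\right) = \left(\sqrt{19429} + 9406\right) \left(-42458\right) = \left(9406 + \sqrt{19429}\right) \left(-42458\right) = -399359948 - 42458 \sqrt{19429}$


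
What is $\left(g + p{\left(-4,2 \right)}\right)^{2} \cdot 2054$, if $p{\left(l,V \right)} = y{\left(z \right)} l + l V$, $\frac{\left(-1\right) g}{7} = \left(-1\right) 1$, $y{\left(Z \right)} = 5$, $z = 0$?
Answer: $905814$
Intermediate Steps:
$g = 7$ ($g = - 7 \left(\left(-1\right) 1\right) = \left(-7\right) \left(-1\right) = 7$)
$p{\left(l,V \right)} = 5 l + V l$ ($p{\left(l,V \right)} = 5 l + l V = 5 l + V l$)
$\left(g + p{\left(-4,2 \right)}\right)^{2} \cdot 2054 = \left(7 - 4 \left(5 + 2\right)\right)^{2} \cdot 2054 = \left(7 - 28\right)^{2} \cdot 2054 = \left(-21\right)^{2} \cdot 2054 = 441 \cdot 2054 = 905814$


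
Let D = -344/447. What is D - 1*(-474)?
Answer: 211534/447 ≈ 473.23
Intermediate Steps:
D = -344/447 (D = -344*1/447 = -344/447 ≈ -0.76958)
D - 1*(-474) = -344/447 - 1*(-474) = -344/447 + 474 = 211534/447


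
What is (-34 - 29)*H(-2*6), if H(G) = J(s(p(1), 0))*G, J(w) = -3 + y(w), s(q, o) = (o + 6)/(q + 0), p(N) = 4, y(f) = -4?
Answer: -5292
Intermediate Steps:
s(q, o) = (6 + o)/q
J(w) = -7 (J(w) = -3 - 4 = -7)
H(G) = -7*G
(-34 - 29)*H(-2*6) = (-34 - 29)*(-(-14)*6) = -(-441)*(-12) = -63*84 = -5292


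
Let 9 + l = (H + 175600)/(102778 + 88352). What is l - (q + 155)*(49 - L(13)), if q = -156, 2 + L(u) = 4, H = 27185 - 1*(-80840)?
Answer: 1509313/38226 ≈ 39.484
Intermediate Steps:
H = 108025 (H = 27185 + 80840 = 108025)
L(u) = 2 (L(u) = -2 + 4 = 2)
l = -287309/38226 (l = -9 + (108025 + 175600)/(102778 + 88352) = -9 + 283625/191130 = -9 + 283625*(1/191130) = -9 + 56725/38226 = -287309/38226 ≈ -7.5161)
l - (q + 155)*(49 - L(13)) = -287309/38226 - (-156 + 155)*(49 - 1*2) = -287309/38226 - (-1)*(49 - 2) = -287309/38226 - (-1)*47 = -287309/38226 - 1*(-47) = -287309/38226 + 47 = 1509313/38226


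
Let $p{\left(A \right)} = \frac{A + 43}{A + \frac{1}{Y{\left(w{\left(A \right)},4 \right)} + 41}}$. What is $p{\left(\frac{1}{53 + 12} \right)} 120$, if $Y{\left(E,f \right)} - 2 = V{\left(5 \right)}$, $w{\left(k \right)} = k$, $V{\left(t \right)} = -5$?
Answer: $\frac{12749760}{103} \approx 1.2378 \cdot 10^{5}$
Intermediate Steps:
$Y{\left(E,f \right)} = -3$ ($Y{\left(E,f \right)} = 2 - 5 = -3$)
$p{\left(A \right)} = \frac{43 + A}{\frac{1}{38} + A}$ ($p{\left(A \right)} = \frac{A + 43}{A + \frac{1}{-3 + 41}} = \frac{43 + A}{A + \frac{1}{38}} = \frac{43 + A}{\frac{1}{38} + A}$)
$p{\left(\frac{1}{53 + 12} \right)} 120 = \frac{38 \left(43 + \frac{1}{53 + 12}\right)}{1 + \frac{38}{53 + 12}} \cdot 120 = \frac{38 \left(43 + \frac{1}{65}\right)}{1 + \frac{38}{65}} \cdot 120 = \frac{38 \left(43 + \frac{1}{65}\right)}{1 + 38 \cdot \frac{1}{65}} \cdot 120 = 38 \frac{1}{1 + \frac{38}{65}} \cdot \frac{2796}{65} \cdot 120 = 38 \frac{1}{\frac{103}{65}} \cdot \frac{2796}{65} \cdot 120 = 38 \cdot \frac{65}{103} \cdot \frac{2796}{65} \cdot 120 = \frac{106248}{103} \cdot 120 = \frac{12749760}{103}$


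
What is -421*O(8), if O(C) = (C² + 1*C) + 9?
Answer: -34101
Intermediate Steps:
O(C) = 9 + C + C² (O(C) = (C² + C) + 9 = (C + C²) + 9 = 9 + C + C²)
-421*O(8) = -421*(9 + 8 + 8²) = -421*(9 + 8 + 64) = -421*81 = -34101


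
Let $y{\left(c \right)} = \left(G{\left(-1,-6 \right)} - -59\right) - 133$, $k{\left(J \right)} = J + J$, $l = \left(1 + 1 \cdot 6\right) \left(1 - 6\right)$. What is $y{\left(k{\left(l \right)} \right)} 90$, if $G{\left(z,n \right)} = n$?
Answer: $-7200$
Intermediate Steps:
$l = -35$ ($l = \left(1 + 6\right) \left(-5\right) = 7 \left(-5\right) = -35$)
$k{\left(J \right)} = 2 J$
$y{\left(c \right)} = -80$ ($y{\left(c \right)} = \left(-6 - -59\right) - 133 = \left(-6 + 59\right) - 133 = 53 - 133 = -80$)
$y{\left(k{\left(l \right)} \right)} 90 = \left(-80\right) 90 = -7200$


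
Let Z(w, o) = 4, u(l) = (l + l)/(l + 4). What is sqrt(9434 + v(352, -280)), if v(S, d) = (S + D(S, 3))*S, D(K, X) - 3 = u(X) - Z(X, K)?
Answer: sqrt(6531098)/7 ≈ 365.09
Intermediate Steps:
u(l) = 2*l/(4 + l) (u(l) = (2*l)/(4 + l) = 2*l/(4 + l))
D(K, X) = -1 + 2*X/(4 + X) (D(K, X) = 3 + (2*X/(4 + X) - 1*4) = 3 + (2*X/(4 + X) - 4) = 3 + (-4 + 2*X/(4 + X)) = -1 + 2*X/(4 + X))
v(S, d) = S*(-1/7 + S) (v(S, d) = (S + (-4 + 3)/(4 + 3))*S = (S - 1/7)*S = (-1/7 + S)*S = S*(-1/7 + S))
sqrt(9434 + v(352, -280)) = sqrt(9434 + 352*(-1/7 + 352)) = sqrt(9434 + 352*(2463/7)) = sqrt(9434 + 866976/7) = sqrt(933014/7) = sqrt(6531098)/7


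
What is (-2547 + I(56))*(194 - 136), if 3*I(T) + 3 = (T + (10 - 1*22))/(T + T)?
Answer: -6206609/42 ≈ -1.4778e+5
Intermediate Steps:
I(T) = -1 + (-12 + T)/(6*T) (I(T) = -1 + ((T + (10 - 1*22))/(T + T))/3 = -1 + ((T + (10 - 22))/((2*T)))/3 = -1 + ((T - 12)*(1/(2*T)))/3 = -1 + ((-12 + T)*(1/(2*T)))/3 = -1 + ((-12 + T)/(2*T))/3 = -1 + (-12 + T)/(6*T))
(-2547 + I(56))*(194 - 136) = (-2547 + (-⅚ - 2/56))*(194 - 136) = (-2547 + (-⅚ - 2*1/56))*58 = (-2547 + (-⅚ - 1/28))*58 = (-2547 - 73/84)*58 = -214021/84*58 = -6206609/42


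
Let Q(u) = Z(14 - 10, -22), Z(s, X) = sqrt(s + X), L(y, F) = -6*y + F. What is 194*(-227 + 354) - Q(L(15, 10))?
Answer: 24638 - 3*I*sqrt(2) ≈ 24638.0 - 4.2426*I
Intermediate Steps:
L(y, F) = F - 6*y
Z(s, X) = sqrt(X + s)
Q(u) = 3*I*sqrt(2) (Q(u) = sqrt(-22 + (14 - 10)) = sqrt(-22 + 4) = sqrt(-18) = 3*I*sqrt(2))
194*(-227 + 354) - Q(L(15, 10)) = 194*(-227 + 354) - 3*I*sqrt(2) = 194*127 - 3*I*sqrt(2) = 24638 - 3*I*sqrt(2)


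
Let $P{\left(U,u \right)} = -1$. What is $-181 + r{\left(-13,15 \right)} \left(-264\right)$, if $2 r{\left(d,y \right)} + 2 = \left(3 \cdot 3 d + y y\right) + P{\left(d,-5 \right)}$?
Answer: $-14041$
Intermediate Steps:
$r{\left(d,y \right)} = - \frac{3}{2} + \frac{y^{2}}{2} + \frac{9 d}{2}$ ($r{\left(d,y \right)} = -1 + \frac{\left(3 \cdot 3 d + y y\right) - 1}{2} = -1 + \frac{\left(9 d + y^{2}\right) - 1}{2} = -1 + \frac{\left(y^{2} + 9 d\right) - 1}{2} = -1 + \frac{-1 + y^{2} + 9 d}{2} = -1 + \left(- \frac{1}{2} + \frac{y^{2}}{2} + \frac{9 d}{2}\right) = - \frac{3}{2} + \frac{y^{2}}{2} + \frac{9 d}{2}$)
$-181 + r{\left(-13,15 \right)} \left(-264\right) = -181 + \left(- \frac{3}{2} + \frac{15^{2}}{2} + \frac{9}{2} \left(-13\right)\right) \left(-264\right) = -181 + \left(- \frac{3}{2} + \frac{1}{2} \cdot 225 - \frac{117}{2}\right) \left(-264\right) = -181 + \left(- \frac{3}{2} + \frac{225}{2} - \frac{117}{2}\right) \left(-264\right) = -181 + \frac{105}{2} \left(-264\right) = -181 - 13860 = -14041$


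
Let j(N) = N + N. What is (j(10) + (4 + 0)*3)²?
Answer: 1024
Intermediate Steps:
j(N) = 2*N
(j(10) + (4 + 0)*3)² = (2*10 + (4 + 0)*3)² = (20 + 4*3)² = (20 + 12)² = 32² = 1024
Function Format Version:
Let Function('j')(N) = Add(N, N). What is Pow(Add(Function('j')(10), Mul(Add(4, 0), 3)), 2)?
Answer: 1024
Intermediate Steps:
Function('j')(N) = Mul(2, N)
Pow(Add(Function('j')(10), Mul(Add(4, 0), 3)), 2) = Pow(Add(Mul(2, 10), Mul(Add(4, 0), 3)), 2) = Pow(Add(20, Mul(4, 3)), 2) = Pow(Add(20, 12), 2) = Pow(32, 2) = 1024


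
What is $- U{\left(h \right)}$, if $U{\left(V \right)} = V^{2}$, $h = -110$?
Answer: $-12100$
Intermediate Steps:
$- U{\left(h \right)} = - \left(-110\right)^{2} = \left(-1\right) 12100 = -12100$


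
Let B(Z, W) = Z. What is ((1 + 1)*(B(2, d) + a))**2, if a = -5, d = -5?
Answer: 36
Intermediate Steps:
((1 + 1)*(B(2, d) + a))**2 = ((1 + 1)*(2 - 5))**2 = (2*(-3))**2 = (-6)**2 = 36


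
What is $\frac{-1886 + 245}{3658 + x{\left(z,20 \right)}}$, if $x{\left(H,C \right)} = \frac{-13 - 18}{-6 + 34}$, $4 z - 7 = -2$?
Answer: $- \frac{15316}{34131} \approx -0.44874$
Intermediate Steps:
$z = \frac{5}{4}$ ($z = \frac{7}{4} + \frac{1}{4} \left(-2\right) = \frac{7}{4} - \frac{1}{2} = \frac{5}{4} \approx 1.25$)
$x{\left(H,C \right)} = - \frac{31}{28}$
$\frac{-1886 + 245}{3658 + x{\left(z,20 \right)}} = \frac{-1886 + 245}{3658 - \frac{31}{28}} = - \frac{1641}{\frac{102393}{28}} = \left(-1641\right) \frac{28}{102393} = - \frac{15316}{34131}$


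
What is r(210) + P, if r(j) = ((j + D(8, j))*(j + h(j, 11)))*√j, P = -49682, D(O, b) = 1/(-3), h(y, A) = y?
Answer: -49682 + 88060*√210 ≈ 1.2264e+6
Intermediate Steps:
D(O, b) = -⅓
r(j) = 2*j^(3/2)*(-⅓ + j) (r(j) = ((j - ⅓)*(j + j))*√j = ((-⅓ + j)*(2*j))*√j = (2*j*(-⅓ + j))*√j = 2*j^(3/2)*(-⅓ + j))
r(210) + P = 210^(3/2)*(-⅔ + 2*210) - 49682 = (210*√210)*(-⅔ + 420) - 49682 = (210*√210)*(1258/3) - 49682 = 88060*√210 - 49682 = -49682 + 88060*√210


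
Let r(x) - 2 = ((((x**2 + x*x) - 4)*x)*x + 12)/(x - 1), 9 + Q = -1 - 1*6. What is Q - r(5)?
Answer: -617/2 ≈ -308.50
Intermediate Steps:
Q = -16 (Q = -9 + (-1 - 1*6) = -9 + (-1 - 6) = -9 - 7 = -16)
r(x) = 2 + (12 + x**2*(-4 + 2*x**2))/(-1 + x) (r(x) = 2 + ((((x**2 + x*x) - 4)*x)*x + 12)/(x - 1) = 2 + ((((x**2 + x**2) - 4)*x)*x + 12)/(-1 + x) = 2 + (((2*x**2 - 4)*x)*x + 12)/(-1 + x) = 2 + (((-4 + 2*x**2)*x)*x + 12)/(-1 + x) = 2 + ((x*(-4 + 2*x**2))*x + 12)/(-1 + x) = 2 + (x**2*(-4 + 2*x**2) + 12)/(-1 + x) = 2 + (12 + x**2*(-4 + 2*x**2))/(-1 + x))
Q - r(5) = -16 - 2*(5 + 5 + 5**4 - 2*5**2)/(-1 + 5) = -16 - 2*(5 + 5 + 625 - 2*25)/4 = -16 - 2*(5 + 5 + 625 - 50)/4 = -16 - 2*585/4 = -16 - 1*585/2 = -16 - 585/2 = -617/2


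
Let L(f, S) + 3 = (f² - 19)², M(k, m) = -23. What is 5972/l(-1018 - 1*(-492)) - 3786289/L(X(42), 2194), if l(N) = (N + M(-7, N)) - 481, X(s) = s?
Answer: -11042374527/1568186330 ≈ -7.0415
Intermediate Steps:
L(f, S) = -3 + (-19 + f²)² (L(f, S) = -3 + (f² - 19)² = -3 + (-19 + f²)²)
l(N) = -504 + N (l(N) = (N - 23) - 481 = (-23 + N) - 481 = -504 + N)
5972/l(-1018 - 1*(-492)) - 3786289/L(X(42), 2194) = 5972/(-504 + (-1018 - 1*(-492))) - 3786289/(-3 + (-19 + 42²)²) = 5972/(-504 + (-1018 + 492)) - 3786289/(-3 + (-19 + 1764)²) = 5972/(-504 - 526) - 3786289/(-3 + 1745²) = 5972/(-1030) - 3786289/(-3 + 3045025) = 5972*(-1/1030) - 3786289/3045022 = -2986/515 - 3786289*1/3045022 = -2986/515 - 3786289/3045022 = -11042374527/1568186330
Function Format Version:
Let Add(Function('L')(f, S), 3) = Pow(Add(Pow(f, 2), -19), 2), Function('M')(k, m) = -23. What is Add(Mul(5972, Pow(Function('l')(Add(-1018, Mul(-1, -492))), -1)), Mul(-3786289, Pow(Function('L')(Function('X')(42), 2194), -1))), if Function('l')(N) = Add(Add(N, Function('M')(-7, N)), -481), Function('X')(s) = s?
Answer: Rational(-11042374527, 1568186330) ≈ -7.0415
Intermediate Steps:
Function('L')(f, S) = Add(-3, Pow(Add(-19, Pow(f, 2)), 2)) (Function('L')(f, S) = Add(-3, Pow(Add(Pow(f, 2), -19), 2)) = Add(-3, Pow(Add(-19, Pow(f, 2)), 2)))
Function('l')(N) = Add(-504, N) (Function('l')(N) = Add(Add(N, -23), -481) = Add(Add(-23, N), -481) = Add(-504, N))
Add(Mul(5972, Pow(Function('l')(Add(-1018, Mul(-1, -492))), -1)), Mul(-3786289, Pow(Function('L')(Function('X')(42), 2194), -1))) = Add(Mul(5972, Pow(Add(-504, Add(-1018, Mul(-1, -492))), -1)), Mul(-3786289, Pow(Add(-3, Pow(Add(-19, Pow(42, 2)), 2)), -1))) = Add(Mul(5972, Pow(Add(-504, Add(-1018, 492)), -1)), Mul(-3786289, Pow(Add(-3, Pow(Add(-19, 1764), 2)), -1))) = Add(Mul(5972, Pow(Add(-504, -526), -1)), Mul(-3786289, Pow(Add(-3, Pow(1745, 2)), -1))) = Add(Mul(5972, Pow(-1030, -1)), Mul(-3786289, Pow(Add(-3, 3045025), -1))) = Add(Mul(5972, Rational(-1, 1030)), Mul(-3786289, Pow(3045022, -1))) = Add(Rational(-2986, 515), Mul(-3786289, Rational(1, 3045022))) = Add(Rational(-2986, 515), Rational(-3786289, 3045022)) = Rational(-11042374527, 1568186330)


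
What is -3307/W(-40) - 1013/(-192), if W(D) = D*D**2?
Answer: 1022921/192000 ≈ 5.3277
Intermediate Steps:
W(D) = D**3
-3307/W(-40) - 1013/(-192) = -3307/((-40)**3) - 1013/(-192) = -3307/(-64000) - 1013*(-1/192) = -3307*(-1/64000) + 1013/192 = 3307/64000 + 1013/192 = 1022921/192000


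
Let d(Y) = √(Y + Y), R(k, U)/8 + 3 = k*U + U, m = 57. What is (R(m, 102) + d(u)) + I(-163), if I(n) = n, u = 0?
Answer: 47141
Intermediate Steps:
R(k, U) = -24 + 8*U + 8*U*k (R(k, U) = -24 + 8*(k*U + U) = -24 + 8*(U*k + U) = -24 + 8*(U + U*k) = -24 + (8*U + 8*U*k) = -24 + 8*U + 8*U*k)
d(Y) = √2*√Y (d(Y) = √(2*Y) = √2*√Y)
(R(m, 102) + d(u)) + I(-163) = ((-24 + 8*102 + 8*102*57) + √2*√0) - 163 = ((-24 + 816 + 46512) + √2*0) - 163 = (47304 + 0) - 163 = 47304 - 163 = 47141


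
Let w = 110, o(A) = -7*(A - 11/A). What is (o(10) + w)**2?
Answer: 227529/100 ≈ 2275.3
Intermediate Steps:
o(A) = -7*A + 77/A
(o(10) + w)**2 = ((-7*10 + 77/10) + 110)**2 = ((-70 + 77*(1/10)) + 110)**2 = ((-70 + 77/10) + 110)**2 = (-623/10 + 110)**2 = (477/10)**2 = 227529/100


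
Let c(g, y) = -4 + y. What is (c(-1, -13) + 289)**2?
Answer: 73984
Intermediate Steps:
(c(-1, -13) + 289)**2 = ((-4 - 13) + 289)**2 = (-17 + 289)**2 = 272**2 = 73984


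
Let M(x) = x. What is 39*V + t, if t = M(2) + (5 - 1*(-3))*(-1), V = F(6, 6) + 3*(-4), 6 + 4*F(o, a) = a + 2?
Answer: -909/2 ≈ -454.50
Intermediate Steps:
F(o, a) = -1 + a/4 (F(o, a) = -3/2 + (a + 2)/4 = -3/2 + (2 + a)/4 = -3/2 + (½ + a/4) = -1 + a/4)
V = -23/2 (V = (-1 + (¼)*6) + 3*(-4) = (-1 + 3/2) - 12 = ½ - 12 = -23/2 ≈ -11.500)
t = -6 (t = 2 + (5 - 1*(-3))*(-1) = 2 + (5 + 3)*(-1) = 2 + 8*(-1) = 2 - 8 = -6)
39*V + t = 39*(-23/2) - 6 = -897/2 - 6 = -909/2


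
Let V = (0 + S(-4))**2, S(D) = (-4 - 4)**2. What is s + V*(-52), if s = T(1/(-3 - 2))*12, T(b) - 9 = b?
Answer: -1064432/5 ≈ -2.1289e+5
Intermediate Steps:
T(b) = 9 + b
S(D) = 64 (S(D) = (-8)**2 = 64)
s = 528/5 (s = (9 + 1/(-3 - 2))*12 = (9 + 1/(-5))*12 = (9 - 1/5)*12 = (44/5)*12 = 528/5 ≈ 105.60)
V = 4096 (V = (0 + 64)**2 = 64**2 = 4096)
s + V*(-52) = 528/5 + 4096*(-52) = 528/5 - 212992 = -1064432/5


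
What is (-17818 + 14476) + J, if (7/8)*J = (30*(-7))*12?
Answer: -6222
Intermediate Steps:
J = -2880 (J = 8*((30*(-7))*12)/7 = 8*(-210*12)/7 = (8/7)*(-2520) = -2880)
(-17818 + 14476) + J = (-17818 + 14476) - 2880 = -3342 - 2880 = -6222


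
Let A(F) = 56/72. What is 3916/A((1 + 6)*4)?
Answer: 35244/7 ≈ 5034.9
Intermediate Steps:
A(F) = 7/9 (A(F) = 56*(1/72) = 7/9)
3916/A((1 + 6)*4) = 3916/(7/9) = 3916*(9/7) = 35244/7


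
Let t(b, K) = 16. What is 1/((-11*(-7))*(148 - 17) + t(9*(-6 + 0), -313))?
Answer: 1/10103 ≈ 9.8980e-5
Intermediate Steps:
1/((-11*(-7))*(148 - 17) + t(9*(-6 + 0), -313)) = 1/((-11*(-7))*(148 - 17) + 16) = 1/(77*131 + 16) = 1/(10087 + 16) = 1/10103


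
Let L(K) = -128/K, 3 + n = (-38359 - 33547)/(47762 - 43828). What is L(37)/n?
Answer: 125888/774299 ≈ 0.16258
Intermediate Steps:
n = -41854/1967 (n = -3 + (-38359 - 33547)/(47762 - 43828) = -3 - 71906/3934 = -3 - 71906*1/3934 = -3 - 35953/1967 = -41854/1967 ≈ -21.278)
L(37)/n = (-128/37)/(-41854/1967) = -128*1/37*(-1967/41854) = -128/37*(-1967/41854) = 125888/774299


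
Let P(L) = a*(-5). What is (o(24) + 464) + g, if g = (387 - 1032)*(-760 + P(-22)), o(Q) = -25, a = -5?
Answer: 474514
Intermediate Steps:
P(L) = 25 (P(L) = -5*(-5) = 25)
g = 474075 (g = (387 - 1032)*(-760 + 25) = -645*(-735) = 474075)
(o(24) + 464) + g = (-25 + 464) + 474075 = 439 + 474075 = 474514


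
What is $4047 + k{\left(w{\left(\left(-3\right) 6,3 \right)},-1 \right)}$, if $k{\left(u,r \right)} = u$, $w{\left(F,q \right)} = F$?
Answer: $4029$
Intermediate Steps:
$4047 + k{\left(w{\left(\left(-3\right) 6,3 \right)},-1 \right)} = 4047 - 18 = 4029$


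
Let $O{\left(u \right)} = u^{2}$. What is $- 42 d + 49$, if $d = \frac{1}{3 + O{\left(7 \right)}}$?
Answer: $\frac{1253}{26} \approx 48.192$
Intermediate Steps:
$d = \frac{1}{52}$ ($d = \frac{1}{3 + 7^{2}} = \frac{1}{3 + 49} = \frac{1}{52} \approx 0.019231$)
$- 42 d + 49 = \left(-42\right) \frac{1}{52} + 49 = - \frac{21}{26} + 49 = \frac{1253}{26}$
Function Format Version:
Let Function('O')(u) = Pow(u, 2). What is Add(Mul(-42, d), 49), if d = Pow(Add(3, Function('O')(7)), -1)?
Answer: Rational(1253, 26) ≈ 48.192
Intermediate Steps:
d = Rational(1, 52) (d = Pow(Add(3, Pow(7, 2)), -1) = Pow(Add(3, 49), -1) = Pow(52, -1) = Rational(1, 52) ≈ 0.019231)
Add(Mul(-42, d), 49) = Add(Mul(-42, Rational(1, 52)), 49) = Add(Rational(-21, 26), 49) = Rational(1253, 26)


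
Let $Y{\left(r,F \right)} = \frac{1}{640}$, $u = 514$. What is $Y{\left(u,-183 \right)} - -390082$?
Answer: $\frac{249652481}{640} \approx 3.9008 \cdot 10^{5}$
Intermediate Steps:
$Y{\left(r,F \right)} = \frac{1}{640}$
$Y{\left(u,-183 \right)} - -390082 = \frac{1}{640} - -390082 = \frac{1}{640} + 390082 = \frac{249652481}{640}$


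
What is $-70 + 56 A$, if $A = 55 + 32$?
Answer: $4802$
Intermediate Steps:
$A = 87$
$-70 + 56 A = -70 + 56 \cdot 87 = -70 + 4872 = 4802$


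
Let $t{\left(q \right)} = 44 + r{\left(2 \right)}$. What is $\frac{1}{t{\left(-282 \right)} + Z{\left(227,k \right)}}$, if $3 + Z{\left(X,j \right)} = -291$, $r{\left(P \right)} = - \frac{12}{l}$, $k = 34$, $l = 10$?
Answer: $- \frac{5}{1256} \approx -0.0039809$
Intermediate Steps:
$r{\left(P \right)} = - \frac{6}{5}$ ($r{\left(P \right)} = - \frac{12}{10} = \left(-12\right) \frac{1}{10} = - \frac{6}{5}$)
$Z{\left(X,j \right)} = -294$ ($Z{\left(X,j \right)} = -3 - 291 = -294$)
$t{\left(q \right)} = \frac{214}{5}$ ($t{\left(q \right)} = 44 - \frac{6}{5} = \frac{214}{5}$)
$\frac{1}{t{\left(-282 \right)} + Z{\left(227,k \right)}} = \frac{1}{\frac{214}{5} - 294} = \frac{1}{- \frac{1256}{5}} = - \frac{5}{1256}$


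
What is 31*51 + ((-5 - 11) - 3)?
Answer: 1562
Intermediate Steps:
31*51 + ((-5 - 11) - 3) = 1581 + (-16 - 3) = 1581 - 19 = 1562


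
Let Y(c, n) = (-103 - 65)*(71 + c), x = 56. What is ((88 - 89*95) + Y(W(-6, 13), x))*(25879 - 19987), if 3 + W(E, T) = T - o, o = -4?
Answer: -133436124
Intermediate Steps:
W(E, T) = 1 + T (W(E, T) = -3 + (T - 1*(-4)) = -3 + (T + 4) = -3 + (4 + T) = 1 + T)
Y(c, n) = -11928 - 168*c (Y(c, n) = -168*(71 + c) = -11928 - 168*c)
((88 - 89*95) + Y(W(-6, 13), x))*(25879 - 19987) = ((88 - 89*95) + (-11928 - 168*(1 + 13)))*(25879 - 19987) = ((88 - 8455) + (-11928 - 168*14))*5892 = (-8367 + (-11928 - 2352))*5892 = (-8367 - 14280)*5892 = -22647*5892 = -133436124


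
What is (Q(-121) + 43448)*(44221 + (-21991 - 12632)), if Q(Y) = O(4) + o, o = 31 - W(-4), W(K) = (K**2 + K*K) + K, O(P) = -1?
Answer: 417033100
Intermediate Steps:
W(K) = K + 2*K**2 (W(K) = (K**2 + K**2) + K = 2*K**2 + K = K + 2*K**2)
o = 3 (o = 31 - (-4)*(1 + 2*(-4)) = 31 - (-4)*(1 - 8) = 31 - (-4)*(-7) = 31 - 1*28 = 31 - 28 = 3)
Q(Y) = 2 (Q(Y) = -1 + 3 = 2)
(Q(-121) + 43448)*(44221 + (-21991 - 12632)) = (2 + 43448)*(44221 + (-21991 - 12632)) = 43450*(44221 - 34623) = 43450*9598 = 417033100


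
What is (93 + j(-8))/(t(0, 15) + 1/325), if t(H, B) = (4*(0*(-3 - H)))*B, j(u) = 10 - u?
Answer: 36075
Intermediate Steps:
t(H, B) = 0 (t(H, B) = (4*0)*B = 0*B = 0)
(93 + j(-8))/(t(0, 15) + 1/325) = (93 + (10 - 1*(-8)))/(0 + 1/325) = (93 + (10 + 8))/(0 + 1/325) = (93 + 18)/(1/325) = 111*325 = 36075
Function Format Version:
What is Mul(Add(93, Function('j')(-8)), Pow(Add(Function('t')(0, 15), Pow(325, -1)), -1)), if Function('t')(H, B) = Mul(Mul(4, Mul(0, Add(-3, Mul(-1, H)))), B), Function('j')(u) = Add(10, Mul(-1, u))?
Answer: 36075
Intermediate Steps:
Function('t')(H, B) = 0 (Function('t')(H, B) = Mul(Mul(4, 0), B) = Mul(0, B) = 0)
Mul(Add(93, Function('j')(-8)), Pow(Add(Function('t')(0, 15), Pow(325, -1)), -1)) = Mul(Add(93, Add(10, Mul(-1, -8))), Pow(Add(0, Pow(325, -1)), -1)) = Mul(Add(93, Add(10, 8)), Pow(Add(0, Rational(1, 325)), -1)) = Mul(Add(93, 18), Pow(Rational(1, 325), -1)) = Mul(111, 325) = 36075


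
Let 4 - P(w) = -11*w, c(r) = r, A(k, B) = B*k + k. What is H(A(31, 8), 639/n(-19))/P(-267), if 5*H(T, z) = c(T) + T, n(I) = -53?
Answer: -558/14665 ≈ -0.038050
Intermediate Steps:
A(k, B) = k + B*k
H(T, z) = 2*T/5 (H(T, z) = (T + T)/5 = (2*T)/5 = 2*T/5)
P(w) = 4 + 11*w (P(w) = 4 - (-11)*w = 4 + 11*w)
H(A(31, 8), 639/n(-19))/P(-267) = (2*(31*(1 + 8))/5)/(4 + 11*(-267)) = (2*(31*9)/5)/(4 - 2937) = ((⅖)*279)/(-2933) = (558/5)*(-1/2933) = -558/14665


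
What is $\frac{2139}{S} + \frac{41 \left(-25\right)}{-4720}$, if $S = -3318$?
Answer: $- \frac{223171}{522032} \approx -0.4275$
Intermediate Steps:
$\frac{2139}{S} + \frac{41 \left(-25\right)}{-4720} = \frac{2139}{-3318} + \frac{41 \left(-25\right)}{-4720} = 2139 \left(- \frac{1}{3318}\right) - - \frac{205}{944} = - \frac{713}{1106} + \frac{205}{944} = - \frac{223171}{522032}$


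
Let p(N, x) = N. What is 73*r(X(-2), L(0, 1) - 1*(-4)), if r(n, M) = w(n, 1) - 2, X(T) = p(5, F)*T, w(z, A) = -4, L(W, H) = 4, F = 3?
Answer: -438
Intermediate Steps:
X(T) = 5*T
r(n, M) = -6 (r(n, M) = -4 - 2 = -6)
73*r(X(-2), L(0, 1) - 1*(-4)) = 73*(-6) = -438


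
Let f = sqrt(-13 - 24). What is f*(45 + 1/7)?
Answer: 316*I*sqrt(37)/7 ≈ 274.59*I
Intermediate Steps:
f = I*sqrt(37) (f = sqrt(-37) = I*sqrt(37) ≈ 6.0828*I)
f*(45 + 1/7) = (I*sqrt(37))*(45 + 1/7) = (I*sqrt(37))*(316/7) = 316*I*sqrt(37)/7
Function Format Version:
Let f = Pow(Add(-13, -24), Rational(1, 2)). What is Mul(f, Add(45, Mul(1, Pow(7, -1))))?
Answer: Mul(Rational(316, 7), I, Pow(37, Rational(1, 2))) ≈ Mul(274.59, I)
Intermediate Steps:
f = Mul(I, Pow(37, Rational(1, 2))) (f = Pow(-37, Rational(1, 2)) = Mul(I, Pow(37, Rational(1, 2))) ≈ Mul(6.0828, I))
Mul(f, Add(45, Mul(1, Pow(7, -1)))) = Mul(Mul(I, Pow(37, Rational(1, 2))), Add(45, Mul(1, Pow(7, -1)))) = Mul(Mul(I, Pow(37, Rational(1, 2))), Add(45, Mul(1, Rational(1, 7)))) = Mul(Mul(I, Pow(37, Rational(1, 2))), Add(45, Rational(1, 7))) = Mul(Mul(I, Pow(37, Rational(1, 2))), Rational(316, 7)) = Mul(Rational(316, 7), I, Pow(37, Rational(1, 2)))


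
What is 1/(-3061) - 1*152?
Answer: -465273/3061 ≈ -152.00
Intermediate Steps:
1/(-3061) - 1*152 = -1/3061 - 152 = -465273/3061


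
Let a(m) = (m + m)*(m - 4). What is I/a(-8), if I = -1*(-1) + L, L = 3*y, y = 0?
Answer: 1/192 ≈ 0.0052083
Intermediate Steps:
L = 0 (L = 3*0 = 0)
I = 1 (I = -1*(-1) + 0 = 1 + 0 = 1)
a(m) = 2*m*(-4 + m) (a(m) = (2*m)*(-4 + m) = 2*m*(-4 + m))
I/a(-8) = 1/(2*(-8)*(-4 - 8)) = 1/(2*(-8)*(-12)) = 1/192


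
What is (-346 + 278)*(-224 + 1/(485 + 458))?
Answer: 14363708/943 ≈ 15232.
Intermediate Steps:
(-346 + 278)*(-224 + 1/(485 + 458)) = -68*(-224 + 1/943) = -68*(-211231/943) = 14363708/943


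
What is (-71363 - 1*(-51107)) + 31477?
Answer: 11221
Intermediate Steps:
(-71363 - 1*(-51107)) + 31477 = (-71363 + 51107) + 31477 = -20256 + 31477 = 11221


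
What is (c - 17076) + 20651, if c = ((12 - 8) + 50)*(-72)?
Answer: -313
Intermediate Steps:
c = -3888 (c = (4 + 50)*(-72) = 54*(-72) = -3888)
(c - 17076) + 20651 = (-3888 - 17076) + 20651 = -20964 + 20651 = -313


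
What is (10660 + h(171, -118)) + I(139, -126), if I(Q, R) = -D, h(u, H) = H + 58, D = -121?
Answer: 10721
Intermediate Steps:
h(u, H) = 58 + H
I(Q, R) = 121 (I(Q, R) = -1*(-121) = 121)
(10660 + h(171, -118)) + I(139, -126) = (10660 + (58 - 118)) + 121 = (10660 - 60) + 121 = 10600 + 121 = 10721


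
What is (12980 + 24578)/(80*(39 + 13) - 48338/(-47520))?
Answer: 892378080/98865769 ≈ 9.0262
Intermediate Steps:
(12980 + 24578)/(80*(39 + 13) - 48338/(-47520)) = 37558/(80*52 - 48338*(-1/47520)) = 37558/(4160 + 24169/23760) = 37558/(98865769/23760) = 37558*(23760/98865769) = 892378080/98865769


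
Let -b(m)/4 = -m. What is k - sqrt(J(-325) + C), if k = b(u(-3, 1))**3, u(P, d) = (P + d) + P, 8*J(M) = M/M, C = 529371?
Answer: -8000 - sqrt(8469938)/4 ≈ -8727.6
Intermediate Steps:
J(M) = 1/8 (J(M) = (M/M)/8 = (1/8)*1 = 1/8)
u(P, d) = d + 2*P
b(m) = 4*m (b(m) = -(-4)*m = 4*m)
k = -8000 (k = (4*(1 + 2*(-3)))**3 = (4*(1 - 6))**3 = (4*(-5))**3 = (-20)**3 = -8000)
k - sqrt(J(-325) + C) = -8000 - sqrt(1/8 + 529371) = -8000 - sqrt(4234969/8) = -8000 - sqrt(8469938)/4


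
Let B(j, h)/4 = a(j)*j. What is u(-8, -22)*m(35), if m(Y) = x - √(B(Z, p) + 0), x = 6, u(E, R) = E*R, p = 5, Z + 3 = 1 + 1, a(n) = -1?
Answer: 704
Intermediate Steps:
Z = -1 (Z = -3 + (1 + 1) = -3 + 2 = -1)
B(j, h) = -4*j (B(j, h) = 4*(-j) = -4*j)
m(Y) = 4 (m(Y) = 6 - √(-4*(-1) + 0) = 6 - √(4 + 0) = 6 - √4 = 6 - 1*2 = 6 - 2 = 4)
u(-8, -22)*m(35) = -8*(-22)*4 = 176*4 = 704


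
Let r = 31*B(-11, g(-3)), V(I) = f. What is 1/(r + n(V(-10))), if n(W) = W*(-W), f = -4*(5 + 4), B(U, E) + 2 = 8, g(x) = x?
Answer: -1/1110 ≈ -0.00090090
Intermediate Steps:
B(U, E) = 6 (B(U, E) = -2 + 8 = 6)
f = -36 (f = -4*9 = -36)
V(I) = -36
r = 186 (r = 31*6 = 186)
n(W) = -W²
1/(r + n(V(-10))) = 1/(186 - 1*(-36)²) = 1/(186 - 1*1296) = 1/(186 - 1296) = 1/(-1110) = -1/1110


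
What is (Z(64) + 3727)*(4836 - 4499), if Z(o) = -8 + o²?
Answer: 2633655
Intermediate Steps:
(Z(64) + 3727)*(4836 - 4499) = ((-8 + 64²) + 3727)*(4836 - 4499) = ((-8 + 4096) + 3727)*337 = (4088 + 3727)*337 = 7815*337 = 2633655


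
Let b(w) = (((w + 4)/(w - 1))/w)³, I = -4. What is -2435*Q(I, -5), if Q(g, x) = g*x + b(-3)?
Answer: -84156035/1728 ≈ -48701.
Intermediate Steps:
b(w) = (4 + w)³/(w³*(-1 + w)³) (b(w) = (((4 + w)/(-1 + w))/w)³ = ((4 + w)/(w*(-1 + w)))³ = (4 + w)³/(w³*(-1 + w)³))
Q(g, x) = 1/1728 + g*x (Q(g, x) = g*x + (4 - 3)³/((-3)³*(-1 - 3)³) = g*x - 1/27*1³/(-4)³ = g*x - 1/27*(-1/64)*1 = g*x + 1/1728 = 1/1728 + g*x)
-2435*Q(I, -5) = -2435*(1/1728 - 4*(-5)) = -2435*(1/1728 + 20) = -2435*34561/1728 = -84156035/1728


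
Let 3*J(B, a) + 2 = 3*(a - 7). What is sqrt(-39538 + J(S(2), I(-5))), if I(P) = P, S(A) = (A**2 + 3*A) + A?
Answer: 2*I*sqrt(88989)/3 ≈ 198.87*I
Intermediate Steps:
S(A) = A**2 + 4*A
J(B, a) = -23/3 + a (J(B, a) = -2/3 + (3*(a - 7))/3 = -2/3 + (3*(-7 + a))/3 = -2/3 + (-21 + 3*a)/3 = -2/3 + (-7 + a) = -23/3 + a)
sqrt(-39538 + J(S(2), I(-5))) = sqrt(-39538 + (-23/3 - 5)) = sqrt(-39538 - 38/3) = sqrt(-118652/3) = 2*I*sqrt(88989)/3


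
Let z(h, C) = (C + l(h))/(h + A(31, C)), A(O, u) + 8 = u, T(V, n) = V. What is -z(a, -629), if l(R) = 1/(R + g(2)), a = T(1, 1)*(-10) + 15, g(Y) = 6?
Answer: -3459/3476 ≈ -0.99511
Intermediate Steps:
A(O, u) = -8 + u
a = 5 (a = 1*(-10) + 15 = -10 + 15 = 5)
l(R) = 1/(6 + R) (l(R) = 1/(R + 6) = 1/(6 + R))
z(h, C) = (C + 1/(6 + h))/(-8 + C + h) (z(h, C) = (C + 1/(6 + h))/(h + (-8 + C)) = (C + 1/(6 + h))/(-8 + C + h))
-z(a, -629) = -(1 - 629*(6 + 5))/((6 + 5)*(-8 - 629 + 5)) = -(1 - 629*11)/(11*(-632)) = -(-1)*(1 - 6919)/(11*632) = -(-1)*(-6918)/(11*632) = -1*3459/3476 = -3459/3476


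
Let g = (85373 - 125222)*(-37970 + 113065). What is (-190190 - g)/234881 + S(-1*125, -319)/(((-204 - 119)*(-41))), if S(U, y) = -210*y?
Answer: 39642372446185/3110529083 ≈ 12745.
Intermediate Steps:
g = -2992460655 (g = -39849*75095 = -2992460655)
(-190190 - g)/234881 + S(-1*125, -319)/(((-204 - 119)*(-41))) = (-190190 - 1*(-2992460655))/234881 + (-210*(-319))/(((-204 - 119)*(-41))) = (-190190 + 2992460655)*(1/234881) + 66990/((-323*(-41))) = 2992270465*(1/234881) + 66990/13243 = 2992270465/234881 + 66990*(1/13243) = 2992270465/234881 + 66990/13243 = 39642372446185/3110529083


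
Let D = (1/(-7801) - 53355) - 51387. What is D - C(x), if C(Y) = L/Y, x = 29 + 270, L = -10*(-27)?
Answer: -244312716827/2332499 ≈ -1.0474e+5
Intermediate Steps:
D = -817092343/7801 (D = (-1/7801 - 53355) - 51387 = -416222356/7801 - 51387 = -817092343/7801 ≈ -1.0474e+5)
L = 270
x = 299
C(Y) = 270/Y
D - C(x) = -817092343/7801 - 270/299 = -244312716827/2332499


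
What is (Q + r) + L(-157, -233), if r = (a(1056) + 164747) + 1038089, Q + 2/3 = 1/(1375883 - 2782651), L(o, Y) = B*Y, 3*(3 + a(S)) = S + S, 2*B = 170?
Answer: 4995706080989/4220304 ≈ 1.1837e+6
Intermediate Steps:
B = 85 (B = (½)*170 = 85)
a(S) = -3 + 2*S/3 (a(S) = -3 + (S + S)/3 = -3 + (2*S)/3 = -3 + 2*S/3)
L(o, Y) = 85*Y
Q = -2813539/4220304 (Q = -⅔ + 1/(1375883 - 2782651) = -⅔ + 1/(-1406768) = -⅔ - 1/1406768 = -2813539/4220304 ≈ -0.66667)
r = 1203537 (r = ((-3 + (⅔)*1056) + 164747) + 1038089 = ((-3 + 704) + 164747) + 1038089 = (701 + 164747) + 1038089 = 165448 + 1038089 = 1203537)
(Q + r) + L(-157, -233) = (-2813539/4220304 + 1203537) + 85*(-233) = 5079289201709/4220304 - 19805 = 4995706080989/4220304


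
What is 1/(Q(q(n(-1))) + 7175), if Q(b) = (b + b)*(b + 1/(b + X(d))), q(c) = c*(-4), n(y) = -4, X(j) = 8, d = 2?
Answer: 3/23065 ≈ 0.00013007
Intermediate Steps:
q(c) = -4*c
Q(b) = 2*b*(b + 1/(8 + b)) (Q(b) = (b + b)*(b + 1/(b + 8)) = (2*b)*(b + 1/(8 + b)) = 2*b*(b + 1/(8 + b)))
1/(Q(q(n(-1))) + 7175) = 1/(2*(-4*(-4))*(1 + (-4*(-4))**2 + 8*(-4*(-4)))/(8 - 4*(-4)) + 7175) = 1/(2*16*(1 + 16**2 + 8*16)/(8 + 16) + 7175) = 1/(2*16*(1 + 256 + 128)/24 + 7175) = 1/(2*16*(1/24)*385 + 7175) = 1/(1540/3 + 7175) = 1/(23065/3) = 3/23065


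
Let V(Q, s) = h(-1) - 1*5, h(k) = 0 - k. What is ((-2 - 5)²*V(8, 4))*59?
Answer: -11564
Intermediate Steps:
h(k) = -k
V(Q, s) = -4 (V(Q, s) = -1*(-1) - 1*5 = 1 - 5 = -4)
((-2 - 5)²*V(8, 4))*59 = ((-2 - 5)²*(-4))*59 = ((-7)²*(-4))*59 = (49*(-4))*59 = -196*59 = -11564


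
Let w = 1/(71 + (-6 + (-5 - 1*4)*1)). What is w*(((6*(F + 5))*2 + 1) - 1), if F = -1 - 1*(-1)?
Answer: 15/14 ≈ 1.0714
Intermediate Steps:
F = 0 (F = -1 + 1 = 0)
w = 1/56 (w = 1/(71 + (-6 + (-5 - 4)*1)) = 1/(71 + (-6 - 9*1)) = 1/(71 + (-6 - 9)) = 1/(71 - 15) = 1/56 ≈ 0.017857)
w*(((6*(F + 5))*2 + 1) - 1) = (((6*(0 + 5))*2 + 1) - 1)/56 = (((6*5)*2 + 1) - 1)/56 = ((30*2 + 1) - 1)/56 = ((60 + 1) - 1)/56 = (61 - 1)/56 = (1/56)*60 = 15/14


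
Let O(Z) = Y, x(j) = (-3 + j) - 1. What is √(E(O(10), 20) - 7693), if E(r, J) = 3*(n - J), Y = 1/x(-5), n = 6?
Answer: I*√7735 ≈ 87.949*I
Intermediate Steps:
x(j) = -4 + j
Y = -⅑ (Y = 1/(-4 - 5) = 1/(-9) = -⅑ ≈ -0.11111)
O(Z) = -⅑
E(r, J) = 18 - 3*J (E(r, J) = 3*(6 - J) = 18 - 3*J)
√(E(O(10), 20) - 7693) = √((18 - 3*20) - 7693) = √((18 - 60) - 7693) = √(-42 - 7693) = √(-7735) = I*√7735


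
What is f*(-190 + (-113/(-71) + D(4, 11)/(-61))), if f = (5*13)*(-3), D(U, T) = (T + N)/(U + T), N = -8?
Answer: 159122184/4331 ≈ 36740.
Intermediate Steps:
D(U, T) = (-8 + T)/(T + U) (D(U, T) = (T - 8)/(U + T) = (-8 + T)/(T + U))
f = -195 (f = 65*(-3) = -195)
f*(-190 + (-113/(-71) + D(4, 11)/(-61))) = -195*(-190 + (-113/(-71) + ((-8 + 11)/(11 + 4))/(-61))) = -195*(-190 + (-113*(-1/71) + (3/15)*(-1/61))) = -195*(-190 + (113/71 + ((1/15)*3)*(-1/61))) = -195*(-190 + (113/71 + (⅕)*(-1/61))) = -195*(-190 + (113/71 - 1/305)) = -195*(-190 + 34394/21655) = -195*(-4080056/21655) = 159122184/4331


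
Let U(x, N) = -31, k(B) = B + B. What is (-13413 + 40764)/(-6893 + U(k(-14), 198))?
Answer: -9117/2308 ≈ -3.9502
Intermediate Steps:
k(B) = 2*B
(-13413 + 40764)/(-6893 + U(k(-14), 198)) = (-13413 + 40764)/(-6893 - 31) = 27351/(-6924) = 27351*(-1/6924) = -9117/2308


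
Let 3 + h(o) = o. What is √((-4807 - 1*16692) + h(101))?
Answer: I*√21401 ≈ 146.29*I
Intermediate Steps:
h(o) = -3 + o
√((-4807 - 1*16692) + h(101)) = √((-4807 - 1*16692) + (-3 + 101)) = √((-4807 - 16692) + 98) = √(-21499 + 98) = √(-21401) = I*√21401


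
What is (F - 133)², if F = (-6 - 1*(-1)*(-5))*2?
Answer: 24025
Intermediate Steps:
F = -22 (F = (-6 + 1*(-5))*2 = (-6 - 5)*2 = -11*2 = -22)
(F - 133)² = (-22 - 133)² = (-155)² = 24025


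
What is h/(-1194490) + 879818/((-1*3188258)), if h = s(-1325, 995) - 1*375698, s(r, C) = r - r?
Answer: 36722087816/952085574605 ≈ 0.038570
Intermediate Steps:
s(r, C) = 0
h = -375698 (h = 0 - 1*375698 = 0 - 375698 = -375698)
h/(-1194490) + 879818/((-1*3188258)) = -375698/(-1194490) + 879818/((-1*3188258)) = -375698*(-1/1194490) + 879818/(-3188258) = 187849/597245 + 879818*(-1/3188258) = 187849/597245 - 439909/1594129 = 36722087816/952085574605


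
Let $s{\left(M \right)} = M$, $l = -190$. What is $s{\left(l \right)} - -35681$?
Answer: $35491$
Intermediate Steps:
$s{\left(l \right)} - -35681 = -190 - -35681 = -190 + 35681 = 35491$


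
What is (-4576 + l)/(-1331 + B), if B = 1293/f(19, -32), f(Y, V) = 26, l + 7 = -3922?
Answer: 31590/4759 ≈ 6.6379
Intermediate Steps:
l = -3929 (l = -7 - 3922 = -3929)
B = 1293/26 ≈ 49.731
(-4576 + l)/(-1331 + B) = (-4576 - 3929)/(-1331 + 1293/26) = -8505/(-33313/26) = -8505*(-26/33313) = 31590/4759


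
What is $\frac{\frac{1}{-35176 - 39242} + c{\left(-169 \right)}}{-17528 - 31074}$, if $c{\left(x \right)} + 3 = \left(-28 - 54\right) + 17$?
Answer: $\frac{5060425}{3616863636} \approx 0.0013991$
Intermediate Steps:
$c{\left(x \right)} = -68$ ($c{\left(x \right)} = -3 + \left(\left(-28 - 54\right) + 17\right) = -3 + \left(-82 + 17\right) = -3 - 65 = -68$)
$\frac{\frac{1}{-35176 - 39242} + c{\left(-169 \right)}}{-17528 - 31074} = \frac{\frac{1}{-35176 - 39242} - 68}{-17528 - 31074} = \frac{\frac{1}{-74418} - 68}{-48602} = \left(- \frac{1}{74418} - 68\right) \left(- \frac{1}{48602}\right) = \left(- \frac{5060425}{74418}\right) \left(- \frac{1}{48602}\right) = \frac{5060425}{3616863636}$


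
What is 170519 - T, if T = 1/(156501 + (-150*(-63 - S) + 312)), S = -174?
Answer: 23900454596/140163 ≈ 1.7052e+5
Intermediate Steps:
T = 1/140163 (T = 1/(156501 + (-150*(-63 - 1*(-174)) + 312)) = 1/(156501 + (-150*(-63 + 174) + 312)) = 1/(156501 + (-150*111 + 312)) = 1/(156501 + (-16650 + 312)) = 1/(156501 - 16338) = 1/140163 ≈ 7.1345e-6)
170519 - T = 170519 - 1*1/140163 = 170519 - 1/140163 = 23900454596/140163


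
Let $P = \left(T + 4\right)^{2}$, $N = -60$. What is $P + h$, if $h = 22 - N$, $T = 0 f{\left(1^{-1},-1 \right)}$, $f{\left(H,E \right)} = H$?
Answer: $98$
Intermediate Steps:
$T = 0$ ($T = \frac{0}{1} = 0 \cdot 1 = 0$)
$P = 16$ ($P = \left(0 + 4\right)^{2} = 4^{2} = 16$)
$h = 82$ ($h = 22 - -60 = 22 + 60 = 82$)
$P + h = 16 + 82 = 98$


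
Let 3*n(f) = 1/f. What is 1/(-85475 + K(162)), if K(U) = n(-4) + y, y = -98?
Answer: -12/1026877 ≈ -1.1686e-5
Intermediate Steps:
n(f) = 1/(3*f)
K(U) = -1177/12 (K(U) = (1/3)/(-4) - 98 = (1/3)*(-1/4) - 98 = -1/12 - 98 = -1177/12)
1/(-85475 + K(162)) = 1/(-85475 - 1177/12) = 1/(-1026877/12) = -12/1026877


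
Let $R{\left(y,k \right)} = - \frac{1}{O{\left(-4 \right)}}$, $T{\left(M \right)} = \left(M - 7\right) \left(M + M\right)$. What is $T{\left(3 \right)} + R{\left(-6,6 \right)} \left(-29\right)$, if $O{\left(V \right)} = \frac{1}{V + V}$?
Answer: $-256$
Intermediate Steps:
$O{\left(V \right)} = \frac{1}{2 V}$
$T{\left(M \right)} = 2 M \left(-7 + M\right)$ ($T{\left(M \right)} = \left(-7 + M\right) 2 M = 2 M \left(-7 + M\right)$)
$R{\left(y,k \right)} = 8$ ($R{\left(y,k \right)} = - \frac{1}{\frac{1}{2} \frac{1}{-4}} = - \frac{1}{\frac{1}{2} \left(- \frac{1}{4}\right)} = - \frac{1}{- \frac{1}{8}} = \left(-1\right) \left(-8\right) = 8$)
$T{\left(3 \right)} + R{\left(-6,6 \right)} \left(-29\right) = 2 \cdot 3 \left(-7 + 3\right) + 8 \left(-29\right) = 2 \cdot 3 \left(-4\right) - 232 = -24 - 232 = -256$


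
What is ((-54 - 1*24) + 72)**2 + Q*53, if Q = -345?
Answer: -18249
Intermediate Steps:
((-54 - 1*24) + 72)**2 + Q*53 = ((-54 - 1*24) + 72)**2 - 345*53 = ((-54 - 24) + 72)**2 - 18285 = (-78 + 72)**2 - 18285 = (-6)**2 - 18285 = 36 - 18285 = -18249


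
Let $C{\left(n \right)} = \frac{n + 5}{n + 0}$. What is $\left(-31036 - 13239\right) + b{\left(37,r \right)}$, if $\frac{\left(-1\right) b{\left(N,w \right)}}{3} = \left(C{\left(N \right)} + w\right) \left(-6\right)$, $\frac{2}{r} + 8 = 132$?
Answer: $- \frac{50759656}{1147} \approx -44254.0$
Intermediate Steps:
$C{\left(n \right)} = \frac{5 + n}{n}$
$r = \frac{1}{62}$ ($r = \frac{2}{-8 + 132} = \frac{2}{124} = 2 \cdot \frac{1}{124} = \frac{1}{62} \approx 0.016129$)
$b{\left(N,w \right)} = 18 w + \frac{18 \left(5 + N\right)}{N}$ ($b{\left(N,w \right)} = - 3 \left(\frac{5 + N}{N} + w\right) \left(-6\right) = - 3 \left(w + \frac{5 + N}{N}\right) \left(-6\right) = - 3 \left(- 6 w - \frac{6 \left(5 + N\right)}{N}\right) = 18 w + \frac{18 \left(5 + N\right)}{N}$)
$\left(-31036 - 13239\right) + b{\left(37,r \right)} = \left(-31036 - 13239\right) + \left(18 + 18 \cdot \frac{1}{62} + \frac{90}{37}\right) = -44275 + \left(18 + \frac{9}{31} + 90 \cdot \frac{1}{37}\right) = -44275 + \left(18 + \frac{9}{31} + \frac{90}{37}\right) = -44275 + \frac{23769}{1147} = - \frac{50759656}{1147}$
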